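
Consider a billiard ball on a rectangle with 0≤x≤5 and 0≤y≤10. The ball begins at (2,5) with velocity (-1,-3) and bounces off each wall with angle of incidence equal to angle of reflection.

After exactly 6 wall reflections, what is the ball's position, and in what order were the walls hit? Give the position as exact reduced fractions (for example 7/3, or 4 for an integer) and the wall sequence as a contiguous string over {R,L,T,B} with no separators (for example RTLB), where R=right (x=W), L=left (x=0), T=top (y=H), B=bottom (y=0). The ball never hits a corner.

1. t=5/3 → B at (1/3,0); v=(-1,3)
2. t=1/3 → L at (0,1); v=(1,3)
3. t=3 → T at (3,10); v=(1,-3)
4. t=2 → R at (5,4); v=(-1,-3)
5. t=4/3 → B at (11/3,0); v=(-1,3)
6. t=10/3 → T at (1/3,10); v=(-1,-3)

Final position: (1/3,10)
Wall sequence: BLTRBT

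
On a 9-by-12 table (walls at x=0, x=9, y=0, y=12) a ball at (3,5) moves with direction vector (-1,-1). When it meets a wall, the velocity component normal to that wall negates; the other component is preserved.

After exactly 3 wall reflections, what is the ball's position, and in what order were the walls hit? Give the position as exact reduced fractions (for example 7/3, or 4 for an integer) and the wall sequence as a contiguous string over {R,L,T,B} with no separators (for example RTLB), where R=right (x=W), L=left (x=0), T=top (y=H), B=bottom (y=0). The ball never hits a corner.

Final position: (9,7)
Wall sequence: LBR

1. t=3 → L at (0,2); v=(1,-1)
2. t=2 → B at (2,0); v=(1,1)
3. t=7 → R at (9,7); v=(-1,1)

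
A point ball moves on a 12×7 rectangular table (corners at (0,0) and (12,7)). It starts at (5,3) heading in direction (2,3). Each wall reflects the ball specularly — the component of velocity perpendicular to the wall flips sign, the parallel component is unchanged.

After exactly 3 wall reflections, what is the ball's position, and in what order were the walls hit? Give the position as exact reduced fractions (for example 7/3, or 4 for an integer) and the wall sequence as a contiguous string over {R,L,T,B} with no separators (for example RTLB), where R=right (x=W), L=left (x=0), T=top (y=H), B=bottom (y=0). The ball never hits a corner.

Final position: (35/3,0)
Wall sequence: TRB

1. t=4/3 → T at (23/3,7); v=(2,-3)
2. t=13/6 → R at (12,1/2); v=(-2,-3)
3. t=1/6 → B at (35/3,0); v=(-2,3)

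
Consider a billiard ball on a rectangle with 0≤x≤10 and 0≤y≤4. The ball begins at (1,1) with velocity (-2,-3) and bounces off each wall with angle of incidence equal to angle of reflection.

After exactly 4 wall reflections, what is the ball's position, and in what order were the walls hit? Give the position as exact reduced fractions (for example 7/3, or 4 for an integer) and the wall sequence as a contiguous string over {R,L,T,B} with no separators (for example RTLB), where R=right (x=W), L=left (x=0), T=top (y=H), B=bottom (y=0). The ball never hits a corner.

Final position: (5,0)
Wall sequence: BLTB

1. t=1/3 → B at (1/3,0); v=(-2,3)
2. t=1/6 → L at (0,1/2); v=(2,3)
3. t=7/6 → T at (7/3,4); v=(2,-3)
4. t=4/3 → B at (5,0); v=(2,3)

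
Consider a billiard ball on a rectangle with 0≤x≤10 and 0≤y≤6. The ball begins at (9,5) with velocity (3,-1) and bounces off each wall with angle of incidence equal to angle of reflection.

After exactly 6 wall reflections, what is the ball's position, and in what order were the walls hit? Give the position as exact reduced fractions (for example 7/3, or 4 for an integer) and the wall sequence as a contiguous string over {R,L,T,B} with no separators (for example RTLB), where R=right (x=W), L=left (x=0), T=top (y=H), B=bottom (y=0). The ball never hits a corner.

Final position: (2,6)
Wall sequence: RLBRLT

1. t=1/3 → R at (10,14/3); v=(-3,-1)
2. t=10/3 → L at (0,4/3); v=(3,-1)
3. t=4/3 → B at (4,0); v=(3,1)
4. t=2 → R at (10,2); v=(-3,1)
5. t=10/3 → L at (0,16/3); v=(3,1)
6. t=2/3 → T at (2,6); v=(3,-1)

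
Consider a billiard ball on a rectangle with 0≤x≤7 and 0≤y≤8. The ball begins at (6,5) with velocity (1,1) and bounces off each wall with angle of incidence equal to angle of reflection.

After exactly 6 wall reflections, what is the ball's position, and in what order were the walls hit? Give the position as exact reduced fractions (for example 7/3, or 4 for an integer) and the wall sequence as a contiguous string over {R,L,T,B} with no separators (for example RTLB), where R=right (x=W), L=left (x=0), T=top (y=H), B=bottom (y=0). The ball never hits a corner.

Final position: (3,8)
Wall sequence: RTLBRT

1. t=1 → R at (7,6); v=(-1,1)
2. t=2 → T at (5,8); v=(-1,-1)
3. t=5 → L at (0,3); v=(1,-1)
4. t=3 → B at (3,0); v=(1,1)
5. t=4 → R at (7,4); v=(-1,1)
6. t=4 → T at (3,8); v=(-1,-1)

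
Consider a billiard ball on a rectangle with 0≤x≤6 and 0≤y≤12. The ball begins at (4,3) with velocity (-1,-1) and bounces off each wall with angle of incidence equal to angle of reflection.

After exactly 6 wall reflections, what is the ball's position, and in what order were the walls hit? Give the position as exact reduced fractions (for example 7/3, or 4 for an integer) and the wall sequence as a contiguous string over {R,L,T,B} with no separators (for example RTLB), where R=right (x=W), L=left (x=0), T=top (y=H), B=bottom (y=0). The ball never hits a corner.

Final position: (6,5)
Wall sequence: BLRTLR

1. t=3 → B at (1,0); v=(-1,1)
2. t=1 → L at (0,1); v=(1,1)
3. t=6 → R at (6,7); v=(-1,1)
4. t=5 → T at (1,12); v=(-1,-1)
5. t=1 → L at (0,11); v=(1,-1)
6. t=6 → R at (6,5); v=(-1,-1)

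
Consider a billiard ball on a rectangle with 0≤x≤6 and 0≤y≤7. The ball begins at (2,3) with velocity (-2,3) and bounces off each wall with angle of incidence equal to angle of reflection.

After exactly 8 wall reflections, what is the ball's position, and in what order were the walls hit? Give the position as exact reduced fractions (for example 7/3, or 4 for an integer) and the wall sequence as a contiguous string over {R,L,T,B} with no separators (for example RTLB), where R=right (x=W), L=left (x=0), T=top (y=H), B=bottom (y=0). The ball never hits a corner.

1. t=1 → L at (0,6); v=(2,3)
2. t=1/3 → T at (2/3,7); v=(2,-3)
3. t=7/3 → B at (16/3,0); v=(2,3)
4. t=1/3 → R at (6,1); v=(-2,3)
5. t=2 → T at (2,7); v=(-2,-3)
6. t=1 → L at (0,4); v=(2,-3)
7. t=4/3 → B at (8/3,0); v=(2,3)
8. t=5/3 → R at (6,5); v=(-2,3)

Final position: (6,5)
Wall sequence: LTBRTLBR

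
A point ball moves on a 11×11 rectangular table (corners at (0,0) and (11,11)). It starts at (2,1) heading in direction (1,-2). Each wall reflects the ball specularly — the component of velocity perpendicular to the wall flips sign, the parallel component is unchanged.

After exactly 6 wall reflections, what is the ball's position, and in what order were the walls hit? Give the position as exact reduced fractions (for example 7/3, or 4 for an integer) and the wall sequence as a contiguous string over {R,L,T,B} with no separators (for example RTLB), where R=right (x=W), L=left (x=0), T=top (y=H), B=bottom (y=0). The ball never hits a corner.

Final position: (0,5)
Wall sequence: BTRBTL

1. t=1/2 → B at (5/2,0); v=(1,2)
2. t=11/2 → T at (8,11); v=(1,-2)
3. t=3 → R at (11,5); v=(-1,-2)
4. t=5/2 → B at (17/2,0); v=(-1,2)
5. t=11/2 → T at (3,11); v=(-1,-2)
6. t=3 → L at (0,5); v=(1,-2)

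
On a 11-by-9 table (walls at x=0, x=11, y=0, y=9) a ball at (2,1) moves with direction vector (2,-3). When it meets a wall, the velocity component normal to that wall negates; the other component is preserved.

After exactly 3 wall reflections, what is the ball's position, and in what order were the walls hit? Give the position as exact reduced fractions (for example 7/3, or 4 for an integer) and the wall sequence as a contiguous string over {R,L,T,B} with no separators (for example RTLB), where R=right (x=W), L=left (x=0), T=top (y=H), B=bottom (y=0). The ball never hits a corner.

1. t=1/3 → B at (8/3,0); v=(2,3)
2. t=3 → T at (26/3,9); v=(2,-3)
3. t=7/6 → R at (11,11/2); v=(-2,-3)

Final position: (11,11/2)
Wall sequence: BTR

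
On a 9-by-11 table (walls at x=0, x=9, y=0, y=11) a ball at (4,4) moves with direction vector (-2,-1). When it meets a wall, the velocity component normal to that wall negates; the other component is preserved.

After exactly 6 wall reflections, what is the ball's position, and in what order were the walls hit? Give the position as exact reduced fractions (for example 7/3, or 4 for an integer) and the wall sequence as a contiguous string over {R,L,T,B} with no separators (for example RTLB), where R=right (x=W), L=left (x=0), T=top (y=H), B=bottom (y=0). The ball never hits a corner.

1. t=2 → L at (0,2); v=(2,-1)
2. t=2 → B at (4,0); v=(2,1)
3. t=5/2 → R at (9,5/2); v=(-2,1)
4. t=9/2 → L at (0,7); v=(2,1)
5. t=4 → T at (8,11); v=(2,-1)
6. t=1/2 → R at (9,21/2); v=(-2,-1)

Final position: (9,21/2)
Wall sequence: LBRLTR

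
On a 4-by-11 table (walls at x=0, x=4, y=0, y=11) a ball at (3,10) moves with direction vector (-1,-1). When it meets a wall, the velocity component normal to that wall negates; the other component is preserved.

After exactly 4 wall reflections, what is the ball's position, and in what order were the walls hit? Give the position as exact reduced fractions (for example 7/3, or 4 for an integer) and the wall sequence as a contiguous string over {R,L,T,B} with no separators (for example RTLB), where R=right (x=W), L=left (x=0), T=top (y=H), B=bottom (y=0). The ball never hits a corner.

Final position: (0,1)
Wall sequence: LRBL

1. t=3 → L at (0,7); v=(1,-1)
2. t=4 → R at (4,3); v=(-1,-1)
3. t=3 → B at (1,0); v=(-1,1)
4. t=1 → L at (0,1); v=(1,1)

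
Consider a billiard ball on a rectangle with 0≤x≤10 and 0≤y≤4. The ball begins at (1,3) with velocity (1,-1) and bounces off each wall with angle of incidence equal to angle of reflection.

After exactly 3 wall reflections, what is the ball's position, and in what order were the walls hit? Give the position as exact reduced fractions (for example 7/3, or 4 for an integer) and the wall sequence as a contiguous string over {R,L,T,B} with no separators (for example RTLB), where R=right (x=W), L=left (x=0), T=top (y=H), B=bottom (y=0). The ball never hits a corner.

1. t=3 → B at (4,0); v=(1,1)
2. t=4 → T at (8,4); v=(1,-1)
3. t=2 → R at (10,2); v=(-1,-1)

Final position: (10,2)
Wall sequence: BTR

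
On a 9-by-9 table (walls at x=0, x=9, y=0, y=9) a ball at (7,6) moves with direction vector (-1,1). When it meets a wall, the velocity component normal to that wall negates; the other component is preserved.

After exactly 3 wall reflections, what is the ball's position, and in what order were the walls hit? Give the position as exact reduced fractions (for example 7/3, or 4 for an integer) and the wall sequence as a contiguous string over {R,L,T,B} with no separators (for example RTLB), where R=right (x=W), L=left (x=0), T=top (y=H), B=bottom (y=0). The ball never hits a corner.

Final position: (5,0)
Wall sequence: TLB

1. t=3 → T at (4,9); v=(-1,-1)
2. t=4 → L at (0,5); v=(1,-1)
3. t=5 → B at (5,0); v=(1,1)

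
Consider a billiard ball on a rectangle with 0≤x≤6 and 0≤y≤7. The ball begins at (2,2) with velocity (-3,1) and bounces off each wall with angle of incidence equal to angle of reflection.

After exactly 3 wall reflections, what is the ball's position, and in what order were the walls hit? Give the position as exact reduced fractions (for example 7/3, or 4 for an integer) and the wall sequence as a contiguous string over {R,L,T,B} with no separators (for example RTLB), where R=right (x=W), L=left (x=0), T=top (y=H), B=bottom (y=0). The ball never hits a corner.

1. t=2/3 → L at (0,8/3); v=(3,1)
2. t=2 → R at (6,14/3); v=(-3,1)
3. t=2 → L at (0,20/3); v=(3,1)

Final position: (0,20/3)
Wall sequence: LRL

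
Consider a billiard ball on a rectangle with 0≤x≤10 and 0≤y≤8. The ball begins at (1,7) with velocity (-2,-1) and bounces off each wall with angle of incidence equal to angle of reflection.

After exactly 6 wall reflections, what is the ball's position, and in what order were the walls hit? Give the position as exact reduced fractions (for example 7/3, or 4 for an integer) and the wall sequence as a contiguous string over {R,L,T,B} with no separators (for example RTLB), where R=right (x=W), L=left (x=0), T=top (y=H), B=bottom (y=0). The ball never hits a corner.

1. t=1/2 → L at (0,13/2); v=(2,-1)
2. t=5 → R at (10,3/2); v=(-2,-1)
3. t=3/2 → B at (7,0); v=(-2,1)
4. t=7/2 → L at (0,7/2); v=(2,1)
5. t=9/2 → T at (9,8); v=(2,-1)
6. t=1/2 → R at (10,15/2); v=(-2,-1)

Final position: (10,15/2)
Wall sequence: LRBLTR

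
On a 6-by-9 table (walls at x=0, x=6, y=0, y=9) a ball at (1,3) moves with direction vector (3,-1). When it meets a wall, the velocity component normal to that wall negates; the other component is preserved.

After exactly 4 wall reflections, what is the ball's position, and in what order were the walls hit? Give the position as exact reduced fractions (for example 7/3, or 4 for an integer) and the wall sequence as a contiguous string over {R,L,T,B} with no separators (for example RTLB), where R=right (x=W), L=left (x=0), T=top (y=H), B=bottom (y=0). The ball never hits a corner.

1. t=5/3 → R at (6,4/3); v=(-3,-1)
2. t=4/3 → B at (2,0); v=(-3,1)
3. t=2/3 → L at (0,2/3); v=(3,1)
4. t=2 → R at (6,8/3); v=(-3,1)

Final position: (6,8/3)
Wall sequence: RBLR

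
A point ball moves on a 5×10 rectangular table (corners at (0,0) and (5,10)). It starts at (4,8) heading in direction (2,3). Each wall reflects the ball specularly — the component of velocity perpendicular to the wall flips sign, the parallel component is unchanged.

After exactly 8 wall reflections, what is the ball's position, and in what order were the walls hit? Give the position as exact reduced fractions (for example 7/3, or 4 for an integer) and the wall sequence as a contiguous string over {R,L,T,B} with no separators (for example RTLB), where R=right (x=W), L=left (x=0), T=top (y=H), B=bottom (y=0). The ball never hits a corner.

1. t=1/2 → R at (5,19/2); v=(-2,3)
2. t=1/6 → T at (14/3,10); v=(-2,-3)
3. t=7/3 → L at (0,3); v=(2,-3)
4. t=1 → B at (2,0); v=(2,3)
5. t=3/2 → R at (5,9/2); v=(-2,3)
6. t=11/6 → T at (4/3,10); v=(-2,-3)
7. t=2/3 → L at (0,8); v=(2,-3)
8. t=5/2 → R at (5,1/2); v=(-2,-3)

Final position: (5,1/2)
Wall sequence: RTLBRTLR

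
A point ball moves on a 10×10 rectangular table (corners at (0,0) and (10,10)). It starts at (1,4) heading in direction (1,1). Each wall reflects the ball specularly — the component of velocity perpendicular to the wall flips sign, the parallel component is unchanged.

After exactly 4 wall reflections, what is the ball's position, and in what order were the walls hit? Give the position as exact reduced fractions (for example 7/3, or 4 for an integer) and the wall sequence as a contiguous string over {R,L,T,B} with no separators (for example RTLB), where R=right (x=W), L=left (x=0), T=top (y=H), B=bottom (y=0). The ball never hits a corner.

1. t=6 → T at (7,10); v=(1,-1)
2. t=3 → R at (10,7); v=(-1,-1)
3. t=7 → B at (3,0); v=(-1,1)
4. t=3 → L at (0,3); v=(1,1)

Final position: (0,3)
Wall sequence: TRBL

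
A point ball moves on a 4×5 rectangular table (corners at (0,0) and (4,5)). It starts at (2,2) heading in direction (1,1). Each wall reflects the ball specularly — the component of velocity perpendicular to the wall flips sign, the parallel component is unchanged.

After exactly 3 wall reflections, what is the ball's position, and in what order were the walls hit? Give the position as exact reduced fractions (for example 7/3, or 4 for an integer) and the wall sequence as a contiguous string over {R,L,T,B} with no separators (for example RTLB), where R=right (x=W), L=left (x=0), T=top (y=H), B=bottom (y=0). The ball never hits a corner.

Final position: (0,2)
Wall sequence: RTL

1. t=2 → R at (4,4); v=(-1,1)
2. t=1 → T at (3,5); v=(-1,-1)
3. t=3 → L at (0,2); v=(1,-1)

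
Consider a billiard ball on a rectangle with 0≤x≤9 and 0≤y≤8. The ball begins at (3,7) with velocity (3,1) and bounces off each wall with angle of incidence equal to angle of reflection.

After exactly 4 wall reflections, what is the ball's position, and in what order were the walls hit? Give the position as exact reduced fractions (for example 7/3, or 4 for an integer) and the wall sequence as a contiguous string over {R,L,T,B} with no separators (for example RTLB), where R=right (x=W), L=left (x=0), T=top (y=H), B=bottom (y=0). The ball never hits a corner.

1. t=1 → T at (6,8); v=(3,-1)
2. t=1 → R at (9,7); v=(-3,-1)
3. t=3 → L at (0,4); v=(3,-1)
4. t=3 → R at (9,1); v=(-3,-1)

Final position: (9,1)
Wall sequence: TRLR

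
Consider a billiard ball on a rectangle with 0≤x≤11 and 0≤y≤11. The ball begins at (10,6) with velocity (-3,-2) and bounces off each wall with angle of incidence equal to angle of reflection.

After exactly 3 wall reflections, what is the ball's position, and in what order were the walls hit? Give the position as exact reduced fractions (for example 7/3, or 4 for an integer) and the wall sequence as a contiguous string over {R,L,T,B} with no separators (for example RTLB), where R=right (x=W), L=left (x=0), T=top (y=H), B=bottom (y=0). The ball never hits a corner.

1. t=3 → B at (1,0); v=(-3,2)
2. t=1/3 → L at (0,2/3); v=(3,2)
3. t=11/3 → R at (11,8); v=(-3,2)

Final position: (11,8)
Wall sequence: BLR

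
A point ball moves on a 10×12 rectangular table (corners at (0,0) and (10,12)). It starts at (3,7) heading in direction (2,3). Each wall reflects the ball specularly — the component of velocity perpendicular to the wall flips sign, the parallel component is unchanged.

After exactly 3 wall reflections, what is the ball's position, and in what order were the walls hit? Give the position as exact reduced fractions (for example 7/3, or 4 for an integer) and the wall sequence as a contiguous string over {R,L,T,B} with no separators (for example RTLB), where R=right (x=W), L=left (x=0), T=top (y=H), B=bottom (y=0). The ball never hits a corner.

1. t=5/3 → T at (19/3,12); v=(2,-3)
2. t=11/6 → R at (10,13/2); v=(-2,-3)
3. t=13/6 → B at (17/3,0); v=(-2,3)

Final position: (17/3,0)
Wall sequence: TRB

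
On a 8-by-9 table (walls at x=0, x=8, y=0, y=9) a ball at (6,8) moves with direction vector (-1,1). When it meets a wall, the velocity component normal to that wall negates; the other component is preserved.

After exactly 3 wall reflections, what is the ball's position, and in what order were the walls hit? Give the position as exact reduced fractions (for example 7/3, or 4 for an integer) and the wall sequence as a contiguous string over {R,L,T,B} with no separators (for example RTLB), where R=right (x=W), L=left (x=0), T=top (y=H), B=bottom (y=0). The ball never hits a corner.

1. t=1 → T at (5,9); v=(-1,-1)
2. t=5 → L at (0,4); v=(1,-1)
3. t=4 → B at (4,0); v=(1,1)

Final position: (4,0)
Wall sequence: TLB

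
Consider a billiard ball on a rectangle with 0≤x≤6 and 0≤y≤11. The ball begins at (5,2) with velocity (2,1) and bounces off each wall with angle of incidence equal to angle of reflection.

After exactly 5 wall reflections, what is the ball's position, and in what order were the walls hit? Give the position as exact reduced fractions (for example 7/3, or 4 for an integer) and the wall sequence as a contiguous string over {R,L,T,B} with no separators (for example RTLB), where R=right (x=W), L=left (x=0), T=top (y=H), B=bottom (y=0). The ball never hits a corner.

Final position: (0,21/2)
Wall sequence: RLRTL

1. t=1/2 → R at (6,5/2); v=(-2,1)
2. t=3 → L at (0,11/2); v=(2,1)
3. t=3 → R at (6,17/2); v=(-2,1)
4. t=5/2 → T at (1,11); v=(-2,-1)
5. t=1/2 → L at (0,21/2); v=(2,-1)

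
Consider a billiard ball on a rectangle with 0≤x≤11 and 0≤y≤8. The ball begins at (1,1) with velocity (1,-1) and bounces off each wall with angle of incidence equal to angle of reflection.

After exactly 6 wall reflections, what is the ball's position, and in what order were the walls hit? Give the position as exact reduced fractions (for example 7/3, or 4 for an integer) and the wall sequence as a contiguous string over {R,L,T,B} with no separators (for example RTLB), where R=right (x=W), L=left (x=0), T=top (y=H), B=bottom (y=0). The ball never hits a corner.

1. t=1 → B at (2,0); v=(1,1)
2. t=8 → T at (10,8); v=(1,-1)
3. t=1 → R at (11,7); v=(-1,-1)
4. t=7 → B at (4,0); v=(-1,1)
5. t=4 → L at (0,4); v=(1,1)
6. t=4 → T at (4,8); v=(1,-1)

Final position: (4,8)
Wall sequence: BTRBLT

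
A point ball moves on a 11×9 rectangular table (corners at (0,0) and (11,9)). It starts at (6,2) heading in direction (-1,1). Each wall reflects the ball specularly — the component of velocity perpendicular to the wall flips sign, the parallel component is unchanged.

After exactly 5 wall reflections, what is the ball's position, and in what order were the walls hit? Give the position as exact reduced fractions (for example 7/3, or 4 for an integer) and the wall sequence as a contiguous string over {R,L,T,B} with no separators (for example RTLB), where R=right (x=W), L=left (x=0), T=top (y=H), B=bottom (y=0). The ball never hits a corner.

Final position: (3,9)
Wall sequence: LTBRT

1. t=6 → L at (0,8); v=(1,1)
2. t=1 → T at (1,9); v=(1,-1)
3. t=9 → B at (10,0); v=(1,1)
4. t=1 → R at (11,1); v=(-1,1)
5. t=8 → T at (3,9); v=(-1,-1)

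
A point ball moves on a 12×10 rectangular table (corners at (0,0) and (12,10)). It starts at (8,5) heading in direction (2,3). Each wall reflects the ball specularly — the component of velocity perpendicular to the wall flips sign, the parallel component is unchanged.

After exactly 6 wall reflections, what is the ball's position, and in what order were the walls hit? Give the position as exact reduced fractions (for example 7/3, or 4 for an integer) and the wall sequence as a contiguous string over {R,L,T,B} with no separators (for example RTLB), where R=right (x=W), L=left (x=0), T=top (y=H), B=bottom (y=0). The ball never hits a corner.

1. t=5/3 → T at (34/3,10); v=(2,-3)
2. t=1/3 → R at (12,9); v=(-2,-3)
3. t=3 → B at (6,0); v=(-2,3)
4. t=3 → L at (0,9); v=(2,3)
5. t=1/3 → T at (2/3,10); v=(2,-3)
6. t=10/3 → B at (22/3,0); v=(2,3)

Final position: (22/3,0)
Wall sequence: TRBLTB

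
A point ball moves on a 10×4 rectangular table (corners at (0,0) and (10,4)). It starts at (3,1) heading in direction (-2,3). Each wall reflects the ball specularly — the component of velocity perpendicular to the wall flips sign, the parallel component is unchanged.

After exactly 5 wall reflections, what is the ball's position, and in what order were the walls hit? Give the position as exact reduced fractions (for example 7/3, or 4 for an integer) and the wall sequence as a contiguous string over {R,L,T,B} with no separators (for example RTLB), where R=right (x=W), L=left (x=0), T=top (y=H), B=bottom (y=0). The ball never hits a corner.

1. t=1 → T at (1,4); v=(-2,-3)
2. t=1/2 → L at (0,5/2); v=(2,-3)
3. t=5/6 → B at (5/3,0); v=(2,3)
4. t=4/3 → T at (13/3,4); v=(2,-3)
5. t=4/3 → B at (7,0); v=(2,3)

Final position: (7,0)
Wall sequence: TLBTB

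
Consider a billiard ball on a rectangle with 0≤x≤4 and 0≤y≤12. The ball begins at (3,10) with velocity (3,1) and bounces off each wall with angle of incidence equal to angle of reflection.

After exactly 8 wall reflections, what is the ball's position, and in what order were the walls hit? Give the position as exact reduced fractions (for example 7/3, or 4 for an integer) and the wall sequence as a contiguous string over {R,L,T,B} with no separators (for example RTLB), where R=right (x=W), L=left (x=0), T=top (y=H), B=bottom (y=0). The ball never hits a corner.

1. t=1/3 → R at (4,31/3); v=(-3,1)
2. t=4/3 → L at (0,35/3); v=(3,1)
3. t=1/3 → T at (1,12); v=(3,-1)
4. t=1 → R at (4,11); v=(-3,-1)
5. t=4/3 → L at (0,29/3); v=(3,-1)
6. t=4/3 → R at (4,25/3); v=(-3,-1)
7. t=4/3 → L at (0,7); v=(3,-1)
8. t=4/3 → R at (4,17/3); v=(-3,-1)

Final position: (4,17/3)
Wall sequence: RLTRLRLR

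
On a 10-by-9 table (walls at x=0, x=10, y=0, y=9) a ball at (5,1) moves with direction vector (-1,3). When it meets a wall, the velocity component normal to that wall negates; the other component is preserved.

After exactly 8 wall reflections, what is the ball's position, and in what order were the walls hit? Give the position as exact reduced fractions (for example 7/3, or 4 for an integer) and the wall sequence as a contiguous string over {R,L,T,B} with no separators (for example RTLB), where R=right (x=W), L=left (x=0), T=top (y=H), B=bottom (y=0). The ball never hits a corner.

1. t=8/3 → T at (7/3,9); v=(-1,-3)
2. t=7/3 → L at (0,2); v=(1,-3)
3. t=2/3 → B at (2/3,0); v=(1,3)
4. t=3 → T at (11/3,9); v=(1,-3)
5. t=3 → B at (20/3,0); v=(1,3)
6. t=3 → T at (29/3,9); v=(1,-3)
7. t=1/3 → R at (10,8); v=(-1,-3)
8. t=8/3 → B at (22/3,0); v=(-1,3)

Final position: (22/3,0)
Wall sequence: TLBTBTRB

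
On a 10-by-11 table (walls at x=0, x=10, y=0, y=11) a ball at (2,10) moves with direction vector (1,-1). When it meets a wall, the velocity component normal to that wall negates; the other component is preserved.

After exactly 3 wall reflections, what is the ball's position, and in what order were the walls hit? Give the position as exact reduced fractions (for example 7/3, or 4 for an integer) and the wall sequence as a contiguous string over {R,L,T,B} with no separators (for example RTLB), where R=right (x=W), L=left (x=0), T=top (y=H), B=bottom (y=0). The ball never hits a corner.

Final position: (0,8)
Wall sequence: RBL

1. t=8 → R at (10,2); v=(-1,-1)
2. t=2 → B at (8,0); v=(-1,1)
3. t=8 → L at (0,8); v=(1,1)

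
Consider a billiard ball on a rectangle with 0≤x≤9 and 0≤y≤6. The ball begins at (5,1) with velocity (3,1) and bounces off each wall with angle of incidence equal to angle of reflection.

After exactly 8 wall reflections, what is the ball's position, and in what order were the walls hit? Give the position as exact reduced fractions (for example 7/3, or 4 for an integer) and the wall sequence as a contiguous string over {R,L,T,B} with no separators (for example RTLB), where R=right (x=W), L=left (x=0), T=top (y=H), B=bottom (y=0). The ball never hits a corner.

1. t=4/3 → R at (9,7/3); v=(-3,1)
2. t=3 → L at (0,16/3); v=(3,1)
3. t=2/3 → T at (2,6); v=(3,-1)
4. t=7/3 → R at (9,11/3); v=(-3,-1)
5. t=3 → L at (0,2/3); v=(3,-1)
6. t=2/3 → B at (2,0); v=(3,1)
7. t=7/3 → R at (9,7/3); v=(-3,1)
8. t=3 → L at (0,16/3); v=(3,1)

Final position: (0,16/3)
Wall sequence: RLTRLBRL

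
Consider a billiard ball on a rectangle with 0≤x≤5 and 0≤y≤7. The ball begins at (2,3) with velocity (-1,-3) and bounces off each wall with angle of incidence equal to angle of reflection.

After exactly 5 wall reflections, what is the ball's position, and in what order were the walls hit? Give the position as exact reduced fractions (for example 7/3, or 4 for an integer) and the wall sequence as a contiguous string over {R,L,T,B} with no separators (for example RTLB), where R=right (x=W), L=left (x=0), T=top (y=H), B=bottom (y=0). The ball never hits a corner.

1. t=1 → B at (1,0); v=(-1,3)
2. t=1 → L at (0,3); v=(1,3)
3. t=4/3 → T at (4/3,7); v=(1,-3)
4. t=7/3 → B at (11/3,0); v=(1,3)
5. t=4/3 → R at (5,4); v=(-1,3)

Final position: (5,4)
Wall sequence: BLTBR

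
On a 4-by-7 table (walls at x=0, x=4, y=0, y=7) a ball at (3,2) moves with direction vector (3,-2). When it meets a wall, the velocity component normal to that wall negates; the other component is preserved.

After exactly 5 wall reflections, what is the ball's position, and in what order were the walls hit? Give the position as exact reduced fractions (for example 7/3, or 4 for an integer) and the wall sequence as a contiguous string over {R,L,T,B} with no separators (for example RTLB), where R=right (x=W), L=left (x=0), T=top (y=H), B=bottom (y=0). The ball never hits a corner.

1. t=1/3 → R at (4,4/3); v=(-3,-2)
2. t=2/3 → B at (2,0); v=(-3,2)
3. t=2/3 → L at (0,4/3); v=(3,2)
4. t=4/3 → R at (4,4); v=(-3,2)
5. t=4/3 → L at (0,20/3); v=(3,2)

Final position: (0,20/3)
Wall sequence: RBLRL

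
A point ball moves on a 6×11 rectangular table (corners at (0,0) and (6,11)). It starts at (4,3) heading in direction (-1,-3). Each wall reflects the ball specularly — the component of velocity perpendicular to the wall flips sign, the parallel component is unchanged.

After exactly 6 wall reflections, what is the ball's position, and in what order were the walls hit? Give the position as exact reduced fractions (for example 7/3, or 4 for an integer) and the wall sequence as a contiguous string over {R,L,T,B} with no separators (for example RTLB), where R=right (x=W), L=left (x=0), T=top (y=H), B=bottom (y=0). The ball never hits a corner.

Final position: (4,11)
Wall sequence: BLTBRT

1. t=1 → B at (3,0); v=(-1,3)
2. t=3 → L at (0,9); v=(1,3)
3. t=2/3 → T at (2/3,11); v=(1,-3)
4. t=11/3 → B at (13/3,0); v=(1,3)
5. t=5/3 → R at (6,5); v=(-1,3)
6. t=2 → T at (4,11); v=(-1,-3)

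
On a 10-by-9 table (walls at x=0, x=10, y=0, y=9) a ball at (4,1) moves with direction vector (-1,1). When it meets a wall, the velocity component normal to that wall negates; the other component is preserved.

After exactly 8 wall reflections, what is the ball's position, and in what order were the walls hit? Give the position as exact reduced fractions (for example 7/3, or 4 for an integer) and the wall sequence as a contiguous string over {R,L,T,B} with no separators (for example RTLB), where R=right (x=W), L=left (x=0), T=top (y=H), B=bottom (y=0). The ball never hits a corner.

1. t=4 → L at (0,5); v=(1,1)
2. t=4 → T at (4,9); v=(1,-1)
3. t=6 → R at (10,3); v=(-1,-1)
4. t=3 → B at (7,0); v=(-1,1)
5. t=7 → L at (0,7); v=(1,1)
6. t=2 → T at (2,9); v=(1,-1)
7. t=8 → R at (10,1); v=(-1,-1)
8. t=1 → B at (9,0); v=(-1,1)

Final position: (9,0)
Wall sequence: LTRBLTRB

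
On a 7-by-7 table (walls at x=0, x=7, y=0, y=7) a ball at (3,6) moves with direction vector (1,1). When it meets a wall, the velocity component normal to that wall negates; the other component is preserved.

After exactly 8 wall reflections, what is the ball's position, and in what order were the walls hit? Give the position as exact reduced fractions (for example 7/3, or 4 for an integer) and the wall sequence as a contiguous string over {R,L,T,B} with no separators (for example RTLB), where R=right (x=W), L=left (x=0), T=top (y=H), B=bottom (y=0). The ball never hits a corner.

Final position: (0,3)
Wall sequence: TRBLTRBL

1. t=1 → T at (4,7); v=(1,-1)
2. t=3 → R at (7,4); v=(-1,-1)
3. t=4 → B at (3,0); v=(-1,1)
4. t=3 → L at (0,3); v=(1,1)
5. t=4 → T at (4,7); v=(1,-1)
6. t=3 → R at (7,4); v=(-1,-1)
7. t=4 → B at (3,0); v=(-1,1)
8. t=3 → L at (0,3); v=(1,1)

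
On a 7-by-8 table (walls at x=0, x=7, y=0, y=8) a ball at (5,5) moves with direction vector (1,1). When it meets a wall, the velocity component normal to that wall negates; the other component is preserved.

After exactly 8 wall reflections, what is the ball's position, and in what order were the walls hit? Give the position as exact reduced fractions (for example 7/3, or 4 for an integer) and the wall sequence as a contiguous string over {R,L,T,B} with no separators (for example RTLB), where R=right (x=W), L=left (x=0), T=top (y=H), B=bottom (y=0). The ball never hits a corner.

1. t=2 → R at (7,7); v=(-1,1)
2. t=1 → T at (6,8); v=(-1,-1)
3. t=6 → L at (0,2); v=(1,-1)
4. t=2 → B at (2,0); v=(1,1)
5. t=5 → R at (7,5); v=(-1,1)
6. t=3 → T at (4,8); v=(-1,-1)
7. t=4 → L at (0,4); v=(1,-1)
8. t=4 → B at (4,0); v=(1,1)

Final position: (4,0)
Wall sequence: RTLBRTLB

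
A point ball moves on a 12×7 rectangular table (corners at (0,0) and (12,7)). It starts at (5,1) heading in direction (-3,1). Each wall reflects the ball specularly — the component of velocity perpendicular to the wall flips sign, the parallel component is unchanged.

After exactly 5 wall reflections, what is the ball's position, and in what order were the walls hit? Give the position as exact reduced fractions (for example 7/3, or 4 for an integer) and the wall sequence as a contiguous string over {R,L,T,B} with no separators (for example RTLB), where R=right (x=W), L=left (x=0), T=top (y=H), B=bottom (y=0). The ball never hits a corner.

Final position: (10,0)
Wall sequence: LRTLB

1. t=5/3 → L at (0,8/3); v=(3,1)
2. t=4 → R at (12,20/3); v=(-3,1)
3. t=1/3 → T at (11,7); v=(-3,-1)
4. t=11/3 → L at (0,10/3); v=(3,-1)
5. t=10/3 → B at (10,0); v=(3,1)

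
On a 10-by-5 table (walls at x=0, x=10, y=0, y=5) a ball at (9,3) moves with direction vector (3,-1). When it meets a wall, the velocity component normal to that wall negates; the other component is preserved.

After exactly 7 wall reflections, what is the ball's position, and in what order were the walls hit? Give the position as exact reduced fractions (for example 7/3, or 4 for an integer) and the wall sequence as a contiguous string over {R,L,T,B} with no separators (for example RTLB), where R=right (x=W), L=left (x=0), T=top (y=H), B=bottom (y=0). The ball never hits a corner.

Final position: (8,0)
Wall sequence: RBLRTLB

1. t=1/3 → R at (10,8/3); v=(-3,-1)
2. t=8/3 → B at (2,0); v=(-3,1)
3. t=2/3 → L at (0,2/3); v=(3,1)
4. t=10/3 → R at (10,4); v=(-3,1)
5. t=1 → T at (7,5); v=(-3,-1)
6. t=7/3 → L at (0,8/3); v=(3,-1)
7. t=8/3 → B at (8,0); v=(3,1)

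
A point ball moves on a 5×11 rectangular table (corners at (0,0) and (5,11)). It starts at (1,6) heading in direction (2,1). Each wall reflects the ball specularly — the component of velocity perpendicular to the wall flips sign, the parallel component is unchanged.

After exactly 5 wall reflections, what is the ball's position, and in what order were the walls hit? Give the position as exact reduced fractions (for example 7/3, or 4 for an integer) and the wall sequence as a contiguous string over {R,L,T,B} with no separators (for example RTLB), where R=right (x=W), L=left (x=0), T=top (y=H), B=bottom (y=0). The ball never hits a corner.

1. t=2 → R at (5,8); v=(-2,1)
2. t=5/2 → L at (0,21/2); v=(2,1)
3. t=1/2 → T at (1,11); v=(2,-1)
4. t=2 → R at (5,9); v=(-2,-1)
5. t=5/2 → L at (0,13/2); v=(2,-1)

Final position: (0,13/2)
Wall sequence: RLTRL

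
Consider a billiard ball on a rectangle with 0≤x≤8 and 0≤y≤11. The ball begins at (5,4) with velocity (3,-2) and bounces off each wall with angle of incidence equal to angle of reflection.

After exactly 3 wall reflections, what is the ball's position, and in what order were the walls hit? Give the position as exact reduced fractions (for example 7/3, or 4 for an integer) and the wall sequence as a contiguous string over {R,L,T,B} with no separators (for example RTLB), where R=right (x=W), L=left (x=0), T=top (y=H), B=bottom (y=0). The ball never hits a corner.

1. t=1 → R at (8,2); v=(-3,-2)
2. t=1 → B at (5,0); v=(-3,2)
3. t=5/3 → L at (0,10/3); v=(3,2)

Final position: (0,10/3)
Wall sequence: RBL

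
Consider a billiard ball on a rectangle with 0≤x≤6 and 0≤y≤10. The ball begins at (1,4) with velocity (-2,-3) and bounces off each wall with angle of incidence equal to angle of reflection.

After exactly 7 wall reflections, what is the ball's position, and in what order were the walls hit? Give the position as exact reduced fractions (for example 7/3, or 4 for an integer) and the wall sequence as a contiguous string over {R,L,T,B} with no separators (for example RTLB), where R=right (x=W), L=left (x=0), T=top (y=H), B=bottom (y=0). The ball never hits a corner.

1. t=1/2 → L at (0,5/2); v=(2,-3)
2. t=5/6 → B at (5/3,0); v=(2,3)
3. t=13/6 → R at (6,13/2); v=(-2,3)
4. t=7/6 → T at (11/3,10); v=(-2,-3)
5. t=11/6 → L at (0,9/2); v=(2,-3)
6. t=3/2 → B at (3,0); v=(2,3)
7. t=3/2 → R at (6,9/2); v=(-2,3)

Final position: (6,9/2)
Wall sequence: LBRTLBR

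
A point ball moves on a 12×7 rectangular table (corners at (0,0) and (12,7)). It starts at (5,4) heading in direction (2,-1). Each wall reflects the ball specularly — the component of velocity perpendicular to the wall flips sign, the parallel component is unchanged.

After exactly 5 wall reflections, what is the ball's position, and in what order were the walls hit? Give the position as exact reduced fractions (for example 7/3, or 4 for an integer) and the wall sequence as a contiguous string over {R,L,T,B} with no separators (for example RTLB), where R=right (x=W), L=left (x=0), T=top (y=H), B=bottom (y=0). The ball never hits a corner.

Final position: (12,5/2)
Wall sequence: RBLTR

1. t=7/2 → R at (12,1/2); v=(-2,-1)
2. t=1/2 → B at (11,0); v=(-2,1)
3. t=11/2 → L at (0,11/2); v=(2,1)
4. t=3/2 → T at (3,7); v=(2,-1)
5. t=9/2 → R at (12,5/2); v=(-2,-1)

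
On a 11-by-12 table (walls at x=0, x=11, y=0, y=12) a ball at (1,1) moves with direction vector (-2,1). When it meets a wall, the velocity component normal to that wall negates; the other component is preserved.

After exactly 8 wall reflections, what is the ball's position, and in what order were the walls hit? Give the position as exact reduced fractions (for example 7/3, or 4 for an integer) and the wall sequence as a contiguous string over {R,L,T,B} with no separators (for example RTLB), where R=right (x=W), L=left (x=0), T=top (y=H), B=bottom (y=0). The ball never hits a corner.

Final position: (11,5)
Wall sequence: LRTLRLBR

1. t=1/2 → L at (0,3/2); v=(2,1)
2. t=11/2 → R at (11,7); v=(-2,1)
3. t=5 → T at (1,12); v=(-2,-1)
4. t=1/2 → L at (0,23/2); v=(2,-1)
5. t=11/2 → R at (11,6); v=(-2,-1)
6. t=11/2 → L at (0,1/2); v=(2,-1)
7. t=1/2 → B at (1,0); v=(2,1)
8. t=5 → R at (11,5); v=(-2,1)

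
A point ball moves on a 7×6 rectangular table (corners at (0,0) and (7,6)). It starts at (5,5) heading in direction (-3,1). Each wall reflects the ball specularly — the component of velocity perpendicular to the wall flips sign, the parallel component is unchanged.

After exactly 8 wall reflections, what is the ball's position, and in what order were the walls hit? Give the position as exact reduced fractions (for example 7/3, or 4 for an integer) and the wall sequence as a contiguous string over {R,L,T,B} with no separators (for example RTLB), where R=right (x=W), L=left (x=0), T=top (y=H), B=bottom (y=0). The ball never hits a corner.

1. t=1 → T at (2,6); v=(-3,-1)
2. t=2/3 → L at (0,16/3); v=(3,-1)
3. t=7/3 → R at (7,3); v=(-3,-1)
4. t=7/3 → L at (0,2/3); v=(3,-1)
5. t=2/3 → B at (2,0); v=(3,1)
6. t=5/3 → R at (7,5/3); v=(-3,1)
7. t=7/3 → L at (0,4); v=(3,1)
8. t=2 → T at (6,6); v=(3,-1)

Final position: (6,6)
Wall sequence: TLRLBRLT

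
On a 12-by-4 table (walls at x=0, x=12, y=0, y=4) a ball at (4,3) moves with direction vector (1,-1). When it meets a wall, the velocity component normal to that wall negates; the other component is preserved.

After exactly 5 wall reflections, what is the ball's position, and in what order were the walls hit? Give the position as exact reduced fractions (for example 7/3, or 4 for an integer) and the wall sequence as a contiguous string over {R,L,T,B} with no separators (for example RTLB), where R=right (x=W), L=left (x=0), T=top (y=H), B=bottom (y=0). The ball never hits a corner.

1. t=3 → B at (7,0); v=(1,1)
2. t=4 → T at (11,4); v=(1,-1)
3. t=1 → R at (12,3); v=(-1,-1)
4. t=3 → B at (9,0); v=(-1,1)
5. t=4 → T at (5,4); v=(-1,-1)

Final position: (5,4)
Wall sequence: BTRBT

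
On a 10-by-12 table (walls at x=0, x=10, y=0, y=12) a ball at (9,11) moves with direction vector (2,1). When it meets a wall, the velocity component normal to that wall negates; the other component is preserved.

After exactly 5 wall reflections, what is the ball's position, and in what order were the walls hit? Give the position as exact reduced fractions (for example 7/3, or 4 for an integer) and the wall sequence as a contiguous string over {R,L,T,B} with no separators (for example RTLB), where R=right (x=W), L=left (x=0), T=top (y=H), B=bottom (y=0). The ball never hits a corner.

Final position: (5,0)
Wall sequence: RTLRB

1. t=1/2 → R at (10,23/2); v=(-2,1)
2. t=1/2 → T at (9,12); v=(-2,-1)
3. t=9/2 → L at (0,15/2); v=(2,-1)
4. t=5 → R at (10,5/2); v=(-2,-1)
5. t=5/2 → B at (5,0); v=(-2,1)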